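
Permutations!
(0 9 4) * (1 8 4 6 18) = [9, 8, 2, 3, 0, 5, 18, 7, 4, 6, 10, 11, 12, 13, 14, 15, 16, 17, 1] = (0 9 6 18 1 8 4)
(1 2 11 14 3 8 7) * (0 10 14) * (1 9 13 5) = (0 10 14 3 8 7 9 13 5 1 2 11) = [10, 2, 11, 8, 4, 1, 6, 9, 7, 13, 14, 0, 12, 5, 3]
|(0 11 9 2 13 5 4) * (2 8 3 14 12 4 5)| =|(0 11 9 8 3 14 12 4)(2 13)| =8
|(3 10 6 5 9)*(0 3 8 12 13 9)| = |(0 3 10 6 5)(8 12 13 9)| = 20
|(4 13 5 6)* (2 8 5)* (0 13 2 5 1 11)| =|(0 13 5 6 4 2 8 1 11)| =9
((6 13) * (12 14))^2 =((6 13)(12 14))^2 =(14)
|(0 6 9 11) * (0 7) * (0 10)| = |(0 6 9 11 7 10)| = 6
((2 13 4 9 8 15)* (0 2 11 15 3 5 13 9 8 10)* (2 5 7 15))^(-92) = ((0 5 13 4 8 3 7 15 11 2 9 10))^(-92) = (0 8 11)(2 5 3)(4 15 10)(7 9 13)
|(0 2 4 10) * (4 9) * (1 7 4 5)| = |(0 2 9 5 1 7 4 10)| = 8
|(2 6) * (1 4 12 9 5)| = 10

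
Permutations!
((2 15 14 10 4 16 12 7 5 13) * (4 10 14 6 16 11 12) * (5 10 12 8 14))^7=((2 15 6 16 4 11 8 14 5 13)(7 10 12))^7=(2 14 4 15 5 11 6 13 8 16)(7 10 12)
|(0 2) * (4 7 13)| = |(0 2)(4 7 13)| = 6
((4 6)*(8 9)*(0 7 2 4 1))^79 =(0 7 2 4 6 1)(8 9)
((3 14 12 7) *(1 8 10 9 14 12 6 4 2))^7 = (1 2 4 6 14 9 10 8)(3 12 7)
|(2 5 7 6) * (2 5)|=3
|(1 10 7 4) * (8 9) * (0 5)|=|(0 5)(1 10 7 4)(8 9)|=4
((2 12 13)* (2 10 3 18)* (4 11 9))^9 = ((2 12 13 10 3 18)(4 11 9))^9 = (2 10)(3 12)(13 18)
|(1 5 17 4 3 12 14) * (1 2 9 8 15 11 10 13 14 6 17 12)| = 56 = |(1 5 12 6 17 4 3)(2 9 8 15 11 10 13 14)|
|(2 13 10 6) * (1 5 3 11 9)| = 20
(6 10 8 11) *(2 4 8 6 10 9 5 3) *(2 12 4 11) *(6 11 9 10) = [0, 1, 9, 12, 8, 3, 10, 7, 2, 5, 11, 6, 4] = (2 9 5 3 12 4 8)(6 10 11)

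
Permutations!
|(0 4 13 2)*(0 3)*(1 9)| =10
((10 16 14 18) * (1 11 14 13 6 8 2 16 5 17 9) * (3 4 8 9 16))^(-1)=(1 9 6 13 16 17 5 10 18 14 11)(2 8 4 3)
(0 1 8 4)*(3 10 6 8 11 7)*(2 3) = (0 1 11 7 2 3 10 6 8 4) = [1, 11, 3, 10, 0, 5, 8, 2, 4, 9, 6, 7]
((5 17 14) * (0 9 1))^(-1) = ((0 9 1)(5 17 14))^(-1) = (0 1 9)(5 14 17)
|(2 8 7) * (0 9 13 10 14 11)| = 6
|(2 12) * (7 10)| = |(2 12)(7 10)| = 2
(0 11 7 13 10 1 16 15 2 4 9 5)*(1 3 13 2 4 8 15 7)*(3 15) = (0 11 1 16 7 2 8 3 13 10 15 4 9 5) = [11, 16, 8, 13, 9, 0, 6, 2, 3, 5, 15, 1, 12, 10, 14, 4, 7]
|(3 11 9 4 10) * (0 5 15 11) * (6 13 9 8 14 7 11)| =|(0 5 15 6 13 9 4 10 3)(7 11 8 14)| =36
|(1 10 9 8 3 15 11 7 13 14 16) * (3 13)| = 28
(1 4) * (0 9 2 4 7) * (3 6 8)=(0 9 2 4 1 7)(3 6 8)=[9, 7, 4, 6, 1, 5, 8, 0, 3, 2]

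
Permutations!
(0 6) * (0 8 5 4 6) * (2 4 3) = (2 4 6 8 5 3) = [0, 1, 4, 2, 6, 3, 8, 7, 5]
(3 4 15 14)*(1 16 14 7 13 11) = (1 16 14 3 4 15 7 13 11) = [0, 16, 2, 4, 15, 5, 6, 13, 8, 9, 10, 1, 12, 11, 3, 7, 14]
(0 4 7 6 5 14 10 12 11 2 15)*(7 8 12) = (0 4 8 12 11 2 15)(5 14 10 7 6) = [4, 1, 15, 3, 8, 14, 5, 6, 12, 9, 7, 2, 11, 13, 10, 0]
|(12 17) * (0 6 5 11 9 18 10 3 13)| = 18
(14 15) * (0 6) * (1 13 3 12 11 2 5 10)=(0 6)(1 13 3 12 11 2 5 10)(14 15)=[6, 13, 5, 12, 4, 10, 0, 7, 8, 9, 1, 2, 11, 3, 15, 14]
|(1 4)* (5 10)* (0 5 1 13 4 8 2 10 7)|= |(0 5 7)(1 8 2 10)(4 13)|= 12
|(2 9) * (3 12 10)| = |(2 9)(3 12 10)| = 6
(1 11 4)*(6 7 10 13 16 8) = [0, 11, 2, 3, 1, 5, 7, 10, 6, 9, 13, 4, 12, 16, 14, 15, 8] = (1 11 4)(6 7 10 13 16 8)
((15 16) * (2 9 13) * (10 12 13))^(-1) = (2 13 12 10 9)(15 16)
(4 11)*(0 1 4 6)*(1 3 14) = (0 3 14 1 4 11 6) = [3, 4, 2, 14, 11, 5, 0, 7, 8, 9, 10, 6, 12, 13, 1]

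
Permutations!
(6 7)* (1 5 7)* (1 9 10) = [0, 5, 2, 3, 4, 7, 9, 6, 8, 10, 1] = (1 5 7 6 9 10)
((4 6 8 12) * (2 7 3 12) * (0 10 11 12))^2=(0 11 4 8 7)(2 3 10 12 6)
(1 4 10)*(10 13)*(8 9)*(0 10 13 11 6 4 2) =(13)(0 10 1 2)(4 11 6)(8 9) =[10, 2, 0, 3, 11, 5, 4, 7, 9, 8, 1, 6, 12, 13]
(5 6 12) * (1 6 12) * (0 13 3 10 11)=(0 13 3 10 11)(1 6)(5 12)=[13, 6, 2, 10, 4, 12, 1, 7, 8, 9, 11, 0, 5, 3]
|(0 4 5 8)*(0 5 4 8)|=|(0 8 5)|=3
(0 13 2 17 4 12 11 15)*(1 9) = [13, 9, 17, 3, 12, 5, 6, 7, 8, 1, 10, 15, 11, 2, 14, 0, 16, 4] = (0 13 2 17 4 12 11 15)(1 9)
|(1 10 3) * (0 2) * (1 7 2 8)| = 7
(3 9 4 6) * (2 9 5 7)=(2 9 4 6 3 5 7)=[0, 1, 9, 5, 6, 7, 3, 2, 8, 4]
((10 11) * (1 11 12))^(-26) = ((1 11 10 12))^(-26) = (1 10)(11 12)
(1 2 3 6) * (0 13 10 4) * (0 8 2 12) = (0 13 10 4 8 2 3 6 1 12) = [13, 12, 3, 6, 8, 5, 1, 7, 2, 9, 4, 11, 0, 10]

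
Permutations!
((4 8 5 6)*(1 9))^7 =((1 9)(4 8 5 6))^7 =(1 9)(4 6 5 8)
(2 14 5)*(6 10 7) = [0, 1, 14, 3, 4, 2, 10, 6, 8, 9, 7, 11, 12, 13, 5] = (2 14 5)(6 10 7)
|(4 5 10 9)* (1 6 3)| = 12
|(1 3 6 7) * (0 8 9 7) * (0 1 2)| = 15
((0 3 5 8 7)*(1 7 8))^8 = (8)(0 1 3 7 5)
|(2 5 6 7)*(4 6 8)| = 6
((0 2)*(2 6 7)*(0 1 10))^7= (0 6 7 2 1 10)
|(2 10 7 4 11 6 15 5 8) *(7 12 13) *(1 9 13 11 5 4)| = |(1 9 13 7)(2 10 12 11 6 15 4 5 8)| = 36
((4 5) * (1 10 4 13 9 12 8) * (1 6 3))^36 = ((1 10 4 5 13 9 12 8 6 3))^36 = (1 12 4 6 13)(3 9 10 8 5)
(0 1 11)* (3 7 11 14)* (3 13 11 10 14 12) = (0 1 12 3 7 10 14 13 11) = [1, 12, 2, 7, 4, 5, 6, 10, 8, 9, 14, 0, 3, 11, 13]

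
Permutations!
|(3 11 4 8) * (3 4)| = |(3 11)(4 8)| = 2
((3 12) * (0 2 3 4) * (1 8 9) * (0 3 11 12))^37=((0 2 11 12 4 3)(1 8 9))^37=(0 2 11 12 4 3)(1 8 9)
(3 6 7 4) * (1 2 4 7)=(7)(1 2 4 3 6)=[0, 2, 4, 6, 3, 5, 1, 7]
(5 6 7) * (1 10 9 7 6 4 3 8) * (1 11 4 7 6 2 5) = (1 10 9 6 2 5 7)(3 8 11 4) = [0, 10, 5, 8, 3, 7, 2, 1, 11, 6, 9, 4]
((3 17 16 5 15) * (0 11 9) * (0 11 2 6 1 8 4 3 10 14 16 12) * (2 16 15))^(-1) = ((0 16 5 2 6 1 8 4 3 17 12)(9 11)(10 14 15))^(-1) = (0 12 17 3 4 8 1 6 2 5 16)(9 11)(10 15 14)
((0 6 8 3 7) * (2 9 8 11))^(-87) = ((0 6 11 2 9 8 3 7))^(-87) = (0 6 11 2 9 8 3 7)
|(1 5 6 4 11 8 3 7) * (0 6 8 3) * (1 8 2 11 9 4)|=|(0 6 1 5 2 11 3 7 8)(4 9)|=18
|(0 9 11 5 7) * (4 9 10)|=7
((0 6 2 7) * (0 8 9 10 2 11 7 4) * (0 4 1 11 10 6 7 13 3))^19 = ((0 7 8 9 6 10 2 1 11 13 3))^19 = (0 11 10 8 3 1 6 7 13 2 9)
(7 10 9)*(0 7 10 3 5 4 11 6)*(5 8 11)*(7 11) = [11, 1, 2, 8, 5, 4, 0, 3, 7, 10, 9, 6] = (0 11 6)(3 8 7)(4 5)(9 10)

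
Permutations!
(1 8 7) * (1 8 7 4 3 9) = (1 7 8 4 3 9) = [0, 7, 2, 9, 3, 5, 6, 8, 4, 1]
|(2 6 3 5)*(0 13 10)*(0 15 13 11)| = 12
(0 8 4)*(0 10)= (0 8 4 10)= [8, 1, 2, 3, 10, 5, 6, 7, 4, 9, 0]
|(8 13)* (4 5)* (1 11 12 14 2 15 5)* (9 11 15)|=20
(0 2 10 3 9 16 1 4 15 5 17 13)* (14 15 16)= (0 2 10 3 9 14 15 5 17 13)(1 4 16)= [2, 4, 10, 9, 16, 17, 6, 7, 8, 14, 3, 11, 12, 0, 15, 5, 1, 13]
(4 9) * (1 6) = (1 6)(4 9) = [0, 6, 2, 3, 9, 5, 1, 7, 8, 4]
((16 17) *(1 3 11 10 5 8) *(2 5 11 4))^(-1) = (1 8 5 2 4 3)(10 11)(16 17)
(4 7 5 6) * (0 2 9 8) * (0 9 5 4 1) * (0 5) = (0 2)(1 5 6)(4 7)(8 9) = [2, 5, 0, 3, 7, 6, 1, 4, 9, 8]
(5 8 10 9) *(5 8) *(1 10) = (1 10 9 8) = [0, 10, 2, 3, 4, 5, 6, 7, 1, 8, 9]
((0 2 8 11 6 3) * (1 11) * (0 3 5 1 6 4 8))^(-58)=(1 4 6)(5 11 8)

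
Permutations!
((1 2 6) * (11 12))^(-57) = ((1 2 6)(11 12))^(-57) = (11 12)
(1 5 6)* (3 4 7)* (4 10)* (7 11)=(1 5 6)(3 10 4 11 7)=[0, 5, 2, 10, 11, 6, 1, 3, 8, 9, 4, 7]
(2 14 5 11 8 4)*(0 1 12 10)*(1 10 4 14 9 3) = (0 10)(1 12 4 2 9 3)(5 11 8 14) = [10, 12, 9, 1, 2, 11, 6, 7, 14, 3, 0, 8, 4, 13, 5]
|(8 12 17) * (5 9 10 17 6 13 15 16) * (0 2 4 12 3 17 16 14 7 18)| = 60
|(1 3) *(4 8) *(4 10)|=6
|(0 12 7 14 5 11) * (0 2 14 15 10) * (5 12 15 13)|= 21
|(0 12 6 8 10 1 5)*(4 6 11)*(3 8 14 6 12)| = |(0 3 8 10 1 5)(4 12 11)(6 14)| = 6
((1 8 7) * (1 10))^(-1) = ((1 8 7 10))^(-1) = (1 10 7 8)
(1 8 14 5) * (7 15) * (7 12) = (1 8 14 5)(7 15 12) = [0, 8, 2, 3, 4, 1, 6, 15, 14, 9, 10, 11, 7, 13, 5, 12]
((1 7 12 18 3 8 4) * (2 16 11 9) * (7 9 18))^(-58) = (1 18 9 3 2 8 16 4 11)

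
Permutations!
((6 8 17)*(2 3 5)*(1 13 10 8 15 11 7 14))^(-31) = ((1 13 10 8 17 6 15 11 7 14)(2 3 5))^(-31) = (1 14 7 11 15 6 17 8 10 13)(2 5 3)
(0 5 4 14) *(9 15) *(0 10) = [5, 1, 2, 3, 14, 4, 6, 7, 8, 15, 0, 11, 12, 13, 10, 9] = (0 5 4 14 10)(9 15)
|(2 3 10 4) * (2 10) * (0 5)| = 2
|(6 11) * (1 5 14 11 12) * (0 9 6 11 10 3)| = |(0 9 6 12 1 5 14 10 3)| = 9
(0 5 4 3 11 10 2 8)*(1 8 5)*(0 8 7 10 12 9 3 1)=(1 7 10 2 5 4)(3 11 12 9)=[0, 7, 5, 11, 1, 4, 6, 10, 8, 3, 2, 12, 9]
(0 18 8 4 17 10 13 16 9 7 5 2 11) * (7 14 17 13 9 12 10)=[18, 1, 11, 3, 13, 2, 6, 5, 4, 14, 9, 0, 10, 16, 17, 15, 12, 7, 8]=(0 18 8 4 13 16 12 10 9 14 17 7 5 2 11)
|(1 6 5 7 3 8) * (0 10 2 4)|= 12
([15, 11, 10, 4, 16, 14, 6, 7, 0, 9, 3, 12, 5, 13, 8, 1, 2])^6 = (0 14 12 1)(2 10 3 4 16)(5 11 15 8)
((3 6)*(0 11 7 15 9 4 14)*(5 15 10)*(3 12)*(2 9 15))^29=(15)(0 7 5 9 14 11 10 2 4)(3 12 6)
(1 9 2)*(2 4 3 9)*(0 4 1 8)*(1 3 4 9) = (0 9 3 1 2 8) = [9, 2, 8, 1, 4, 5, 6, 7, 0, 3]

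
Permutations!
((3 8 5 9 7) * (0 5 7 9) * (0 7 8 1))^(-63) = (9)(0 7 1 5 3)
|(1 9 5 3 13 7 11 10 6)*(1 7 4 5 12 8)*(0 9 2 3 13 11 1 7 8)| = |(0 9 12)(1 2 3 11 10 6 8 7)(4 5 13)| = 24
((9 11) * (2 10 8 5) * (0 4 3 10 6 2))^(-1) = ((0 4 3 10 8 5)(2 6)(9 11))^(-1) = (0 5 8 10 3 4)(2 6)(9 11)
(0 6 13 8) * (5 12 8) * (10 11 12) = [6, 1, 2, 3, 4, 10, 13, 7, 0, 9, 11, 12, 8, 5] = (0 6 13 5 10 11 12 8)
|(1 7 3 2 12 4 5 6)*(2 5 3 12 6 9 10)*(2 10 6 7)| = |(1 2 7 12 4 3 5 9 6)| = 9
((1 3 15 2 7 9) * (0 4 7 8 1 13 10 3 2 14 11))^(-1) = (0 11 14 15 3 10 13 9 7 4)(1 8 2)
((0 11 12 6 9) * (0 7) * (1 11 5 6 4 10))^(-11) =((0 5 6 9 7)(1 11 12 4 10))^(-11) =(0 7 9 6 5)(1 10 4 12 11)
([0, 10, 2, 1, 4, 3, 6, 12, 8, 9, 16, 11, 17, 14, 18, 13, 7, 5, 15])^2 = [0, 16, 2, 10, 4, 1, 6, 17, 8, 9, 7, 11, 5, 18, 15, 14, 12, 3, 13]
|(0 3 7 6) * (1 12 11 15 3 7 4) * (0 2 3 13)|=11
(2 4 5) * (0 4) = (0 4 5 2) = [4, 1, 0, 3, 5, 2]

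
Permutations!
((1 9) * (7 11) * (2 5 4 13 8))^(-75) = (13)(1 9)(7 11)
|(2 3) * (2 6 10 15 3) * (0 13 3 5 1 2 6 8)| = 12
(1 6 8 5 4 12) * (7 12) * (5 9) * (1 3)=(1 6 8 9 5 4 7 12 3)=[0, 6, 2, 1, 7, 4, 8, 12, 9, 5, 10, 11, 3]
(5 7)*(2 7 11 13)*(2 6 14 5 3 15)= [0, 1, 7, 15, 4, 11, 14, 3, 8, 9, 10, 13, 12, 6, 5, 2]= (2 7 3 15)(5 11 13 6 14)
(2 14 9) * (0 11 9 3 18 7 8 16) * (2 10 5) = (0 11 9 10 5 2 14 3 18 7 8 16) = [11, 1, 14, 18, 4, 2, 6, 8, 16, 10, 5, 9, 12, 13, 3, 15, 0, 17, 7]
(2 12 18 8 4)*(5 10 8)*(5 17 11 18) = [0, 1, 12, 3, 2, 10, 6, 7, 4, 9, 8, 18, 5, 13, 14, 15, 16, 11, 17] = (2 12 5 10 8 4)(11 18 17)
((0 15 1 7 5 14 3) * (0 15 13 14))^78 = (0 7 15 14)(1 3 13 5)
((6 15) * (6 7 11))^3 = (6 11 7 15)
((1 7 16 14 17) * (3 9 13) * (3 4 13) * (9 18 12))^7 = (1 16 17 7 14)(3 9 12 18)(4 13)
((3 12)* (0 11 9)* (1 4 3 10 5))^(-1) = (0 9 11)(1 5 10 12 3 4)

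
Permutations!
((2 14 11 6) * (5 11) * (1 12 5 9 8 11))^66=((1 12 5)(2 14 9 8 11 6))^66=(14)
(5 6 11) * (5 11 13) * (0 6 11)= [6, 1, 2, 3, 4, 11, 13, 7, 8, 9, 10, 0, 12, 5]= (0 6 13 5 11)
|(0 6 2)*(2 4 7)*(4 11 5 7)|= 6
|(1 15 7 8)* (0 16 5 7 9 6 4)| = |(0 16 5 7 8 1 15 9 6 4)| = 10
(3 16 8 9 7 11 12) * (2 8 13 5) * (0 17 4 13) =(0 17 4 13 5 2 8 9 7 11 12 3 16) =[17, 1, 8, 16, 13, 2, 6, 11, 9, 7, 10, 12, 3, 5, 14, 15, 0, 4]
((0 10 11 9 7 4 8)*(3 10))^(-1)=((0 3 10 11 9 7 4 8))^(-1)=(0 8 4 7 9 11 10 3)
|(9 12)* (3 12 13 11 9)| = |(3 12)(9 13 11)| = 6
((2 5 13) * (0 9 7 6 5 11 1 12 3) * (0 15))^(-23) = (0 9 7 6 5 13 2 11 1 12 3 15)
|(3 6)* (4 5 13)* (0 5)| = 4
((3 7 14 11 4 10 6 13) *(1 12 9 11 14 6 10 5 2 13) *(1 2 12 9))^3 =((14)(1 9 11 4 5 12)(2 13 3 7 6))^3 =(14)(1 4)(2 7 13 6 3)(5 9)(11 12)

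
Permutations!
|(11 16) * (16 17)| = 3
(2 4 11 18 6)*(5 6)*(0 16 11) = (0 16 11 18 5 6 2 4) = [16, 1, 4, 3, 0, 6, 2, 7, 8, 9, 10, 18, 12, 13, 14, 15, 11, 17, 5]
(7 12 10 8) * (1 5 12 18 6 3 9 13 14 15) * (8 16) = (1 5 12 10 16 8 7 18 6 3 9 13 14 15) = [0, 5, 2, 9, 4, 12, 3, 18, 7, 13, 16, 11, 10, 14, 15, 1, 8, 17, 6]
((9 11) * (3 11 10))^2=((3 11 9 10))^2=(3 9)(10 11)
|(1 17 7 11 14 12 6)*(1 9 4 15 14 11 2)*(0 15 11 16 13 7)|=14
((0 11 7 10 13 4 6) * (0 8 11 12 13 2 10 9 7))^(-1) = (0 11 8 6 4 13 12)(2 10)(7 9)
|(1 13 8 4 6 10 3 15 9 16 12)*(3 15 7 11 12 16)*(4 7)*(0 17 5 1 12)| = |(0 17 5 1 13 8 7 11)(3 4 6 10 15 9)| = 24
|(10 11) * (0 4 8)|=6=|(0 4 8)(10 11)|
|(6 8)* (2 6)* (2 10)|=4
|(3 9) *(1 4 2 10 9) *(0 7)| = 6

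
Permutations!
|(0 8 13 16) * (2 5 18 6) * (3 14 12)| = 12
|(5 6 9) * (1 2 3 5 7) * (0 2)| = |(0 2 3 5 6 9 7 1)| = 8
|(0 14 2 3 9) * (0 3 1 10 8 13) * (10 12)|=|(0 14 2 1 12 10 8 13)(3 9)|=8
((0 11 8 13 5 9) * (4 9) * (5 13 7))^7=((13)(0 11 8 7 5 4 9))^7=(13)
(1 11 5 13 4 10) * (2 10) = [0, 11, 10, 3, 2, 13, 6, 7, 8, 9, 1, 5, 12, 4] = (1 11 5 13 4 2 10)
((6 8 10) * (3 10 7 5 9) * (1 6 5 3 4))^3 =((1 6 8 7 3 10 5 9 4))^3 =(1 7 5)(3 9 6)(4 8 10)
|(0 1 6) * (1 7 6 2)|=6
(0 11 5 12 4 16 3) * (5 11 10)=[10, 1, 2, 0, 16, 12, 6, 7, 8, 9, 5, 11, 4, 13, 14, 15, 3]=(0 10 5 12 4 16 3)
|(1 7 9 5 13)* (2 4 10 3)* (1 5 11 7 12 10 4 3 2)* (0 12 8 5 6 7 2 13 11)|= 42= |(0 12 10 13 6 7 9)(1 8 5 11 2 3)|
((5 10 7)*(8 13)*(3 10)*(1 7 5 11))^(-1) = (1 11 7)(3 5 10)(8 13)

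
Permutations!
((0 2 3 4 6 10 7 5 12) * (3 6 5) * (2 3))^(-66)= (0 12 5 4 3)(2 10)(6 7)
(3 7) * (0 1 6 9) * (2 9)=(0 1 6 2 9)(3 7)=[1, 6, 9, 7, 4, 5, 2, 3, 8, 0]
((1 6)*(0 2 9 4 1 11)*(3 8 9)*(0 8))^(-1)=(0 3 2)(1 4 9 8 11 6)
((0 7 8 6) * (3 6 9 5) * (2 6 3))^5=(0 2 9 7 6 5 8)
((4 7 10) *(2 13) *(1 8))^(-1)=(1 8)(2 13)(4 10 7)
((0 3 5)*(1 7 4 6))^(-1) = ((0 3 5)(1 7 4 6))^(-1) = (0 5 3)(1 6 4 7)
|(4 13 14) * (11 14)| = |(4 13 11 14)| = 4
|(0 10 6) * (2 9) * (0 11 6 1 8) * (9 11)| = 4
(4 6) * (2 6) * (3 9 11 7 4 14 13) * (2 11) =[0, 1, 6, 9, 11, 5, 14, 4, 8, 2, 10, 7, 12, 3, 13] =(2 6 14 13 3 9)(4 11 7)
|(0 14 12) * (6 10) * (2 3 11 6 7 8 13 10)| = |(0 14 12)(2 3 11 6)(7 8 13 10)| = 12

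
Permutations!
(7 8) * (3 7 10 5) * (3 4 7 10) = (3 10 5 4 7 8) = [0, 1, 2, 10, 7, 4, 6, 8, 3, 9, 5]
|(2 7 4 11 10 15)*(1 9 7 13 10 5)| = 12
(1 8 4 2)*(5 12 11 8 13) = (1 13 5 12 11 8 4 2) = [0, 13, 1, 3, 2, 12, 6, 7, 4, 9, 10, 8, 11, 5]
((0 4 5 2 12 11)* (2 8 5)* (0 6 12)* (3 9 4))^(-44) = (0 3 9 4 2)(6 12 11)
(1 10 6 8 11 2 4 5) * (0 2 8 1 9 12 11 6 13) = (0 2 4 5 9 12 11 8 6 1 10 13) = [2, 10, 4, 3, 5, 9, 1, 7, 6, 12, 13, 8, 11, 0]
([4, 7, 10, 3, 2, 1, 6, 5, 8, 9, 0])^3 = (0 10 2 4)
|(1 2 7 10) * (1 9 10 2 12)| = 2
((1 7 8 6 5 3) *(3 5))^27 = ((1 7 8 6 3))^27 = (1 8 3 7 6)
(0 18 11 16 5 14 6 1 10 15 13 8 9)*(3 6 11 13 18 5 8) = [5, 10, 2, 6, 4, 14, 1, 7, 9, 0, 15, 16, 12, 3, 11, 18, 8, 17, 13] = (0 5 14 11 16 8 9)(1 10 15 18 13 3 6)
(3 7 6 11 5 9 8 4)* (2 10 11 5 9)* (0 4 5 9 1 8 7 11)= (0 4 3 11 1 8 5 2 10)(6 9 7)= [4, 8, 10, 11, 3, 2, 9, 6, 5, 7, 0, 1]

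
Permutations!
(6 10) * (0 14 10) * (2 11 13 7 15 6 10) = (0 14 2 11 13 7 15 6) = [14, 1, 11, 3, 4, 5, 0, 15, 8, 9, 10, 13, 12, 7, 2, 6]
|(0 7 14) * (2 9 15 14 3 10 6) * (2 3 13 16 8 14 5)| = |(0 7 13 16 8 14)(2 9 15 5)(3 10 6)| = 12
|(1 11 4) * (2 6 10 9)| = |(1 11 4)(2 6 10 9)| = 12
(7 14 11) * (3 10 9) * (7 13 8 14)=(3 10 9)(8 14 11 13)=[0, 1, 2, 10, 4, 5, 6, 7, 14, 3, 9, 13, 12, 8, 11]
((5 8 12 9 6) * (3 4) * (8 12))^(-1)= ((3 4)(5 12 9 6))^(-1)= (3 4)(5 6 9 12)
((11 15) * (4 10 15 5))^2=((4 10 15 11 5))^2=(4 15 5 10 11)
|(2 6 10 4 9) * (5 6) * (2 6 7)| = |(2 5 7)(4 9 6 10)| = 12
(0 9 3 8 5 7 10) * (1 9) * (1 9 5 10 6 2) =[9, 5, 1, 8, 4, 7, 2, 6, 10, 3, 0] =(0 9 3 8 10)(1 5 7 6 2)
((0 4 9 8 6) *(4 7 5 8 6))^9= ((0 7 5 8 4 9 6))^9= (0 5 4 6 7 8 9)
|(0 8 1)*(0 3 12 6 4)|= 7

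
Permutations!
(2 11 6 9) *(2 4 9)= [0, 1, 11, 3, 9, 5, 2, 7, 8, 4, 10, 6]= (2 11 6)(4 9)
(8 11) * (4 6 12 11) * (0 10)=(0 10)(4 6 12 11 8)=[10, 1, 2, 3, 6, 5, 12, 7, 4, 9, 0, 8, 11]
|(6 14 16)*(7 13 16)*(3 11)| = 10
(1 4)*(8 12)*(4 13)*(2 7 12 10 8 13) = [0, 2, 7, 3, 1, 5, 6, 12, 10, 9, 8, 11, 13, 4] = (1 2 7 12 13 4)(8 10)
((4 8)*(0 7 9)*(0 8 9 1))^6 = ((0 7 1)(4 9 8))^6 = (9)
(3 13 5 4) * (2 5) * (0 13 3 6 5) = (0 13 2)(4 6 5) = [13, 1, 0, 3, 6, 4, 5, 7, 8, 9, 10, 11, 12, 2]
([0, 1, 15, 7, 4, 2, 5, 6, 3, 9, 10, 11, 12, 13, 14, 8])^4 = (2 7 15 6 8 5 3)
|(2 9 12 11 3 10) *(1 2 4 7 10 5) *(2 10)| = 10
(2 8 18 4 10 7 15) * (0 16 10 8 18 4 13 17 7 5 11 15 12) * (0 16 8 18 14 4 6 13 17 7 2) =(0 8 6 13 7 12 16 10 5 11 15)(2 14 4 18 17) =[8, 1, 14, 3, 18, 11, 13, 12, 6, 9, 5, 15, 16, 7, 4, 0, 10, 2, 17]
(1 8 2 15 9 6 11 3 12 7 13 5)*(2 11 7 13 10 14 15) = (1 8 11 3 12 13 5)(6 7 10 14 15 9) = [0, 8, 2, 12, 4, 1, 7, 10, 11, 6, 14, 3, 13, 5, 15, 9]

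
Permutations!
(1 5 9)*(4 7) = [0, 5, 2, 3, 7, 9, 6, 4, 8, 1] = (1 5 9)(4 7)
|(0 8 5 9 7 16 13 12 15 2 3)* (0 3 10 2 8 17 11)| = 24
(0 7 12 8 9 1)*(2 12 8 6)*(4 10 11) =(0 7 8 9 1)(2 12 6)(4 10 11) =[7, 0, 12, 3, 10, 5, 2, 8, 9, 1, 11, 4, 6]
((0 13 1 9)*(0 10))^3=(0 9 13 10 1)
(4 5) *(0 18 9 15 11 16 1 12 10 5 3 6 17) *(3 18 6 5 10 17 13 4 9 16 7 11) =(0 6 13 4 18 16 1 12 17)(3 5 9 15)(7 11) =[6, 12, 2, 5, 18, 9, 13, 11, 8, 15, 10, 7, 17, 4, 14, 3, 1, 0, 16]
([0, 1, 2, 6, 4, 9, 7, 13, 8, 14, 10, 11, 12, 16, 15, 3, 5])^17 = [0, 1, 2, 15, 4, 16, 3, 6, 8, 5, 10, 11, 12, 7, 9, 14, 13]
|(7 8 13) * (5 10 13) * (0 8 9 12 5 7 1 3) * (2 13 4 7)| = |(0 8 2 13 1 3)(4 7 9 12 5 10)| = 6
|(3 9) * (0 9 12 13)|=|(0 9 3 12 13)|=5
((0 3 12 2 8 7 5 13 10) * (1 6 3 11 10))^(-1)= ((0 11 10)(1 6 3 12 2 8 7 5 13))^(-1)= (0 10 11)(1 13 5 7 8 2 12 3 6)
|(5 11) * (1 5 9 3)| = |(1 5 11 9 3)| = 5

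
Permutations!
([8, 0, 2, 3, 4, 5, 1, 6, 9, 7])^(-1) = (0 1 6 7 9 8)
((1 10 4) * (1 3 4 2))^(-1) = (1 2 10)(3 4)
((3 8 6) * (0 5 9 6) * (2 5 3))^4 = ((0 3 8)(2 5 9 6))^4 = (9)(0 3 8)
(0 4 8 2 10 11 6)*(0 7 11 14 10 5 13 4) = (2 5 13 4 8)(6 7 11)(10 14) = [0, 1, 5, 3, 8, 13, 7, 11, 2, 9, 14, 6, 12, 4, 10]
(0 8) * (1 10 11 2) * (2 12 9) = (0 8)(1 10 11 12 9 2) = [8, 10, 1, 3, 4, 5, 6, 7, 0, 2, 11, 12, 9]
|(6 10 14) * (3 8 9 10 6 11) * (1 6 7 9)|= 9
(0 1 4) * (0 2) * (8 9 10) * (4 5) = [1, 5, 0, 3, 2, 4, 6, 7, 9, 10, 8] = (0 1 5 4 2)(8 9 10)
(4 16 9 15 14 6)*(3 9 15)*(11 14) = [0, 1, 2, 9, 16, 5, 4, 7, 8, 3, 10, 14, 12, 13, 6, 11, 15] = (3 9)(4 16 15 11 14 6)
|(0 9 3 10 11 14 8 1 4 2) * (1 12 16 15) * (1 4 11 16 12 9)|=12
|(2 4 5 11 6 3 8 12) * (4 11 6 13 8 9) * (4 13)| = 10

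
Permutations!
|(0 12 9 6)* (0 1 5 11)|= |(0 12 9 6 1 5 11)|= 7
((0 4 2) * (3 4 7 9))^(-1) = ((0 7 9 3 4 2))^(-1) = (0 2 4 3 9 7)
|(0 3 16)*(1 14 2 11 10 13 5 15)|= 24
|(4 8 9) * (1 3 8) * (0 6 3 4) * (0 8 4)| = |(0 6 3 4 1)(8 9)| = 10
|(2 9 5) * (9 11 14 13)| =|(2 11 14 13 9 5)| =6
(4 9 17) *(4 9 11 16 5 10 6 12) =[0, 1, 2, 3, 11, 10, 12, 7, 8, 17, 6, 16, 4, 13, 14, 15, 5, 9] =(4 11 16 5 10 6 12)(9 17)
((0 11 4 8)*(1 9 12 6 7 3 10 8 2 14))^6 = ((0 11 4 2 14 1 9 12 6 7 3 10 8))^6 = (0 9 8 1 10 14 3 2 7 4 6 11 12)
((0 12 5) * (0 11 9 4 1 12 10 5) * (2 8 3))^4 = ((0 10 5 11 9 4 1 12)(2 8 3))^4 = (0 9)(1 5)(2 8 3)(4 10)(11 12)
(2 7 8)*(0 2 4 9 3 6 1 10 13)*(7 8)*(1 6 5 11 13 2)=(0 1 10 2 8 4 9 3 5 11 13)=[1, 10, 8, 5, 9, 11, 6, 7, 4, 3, 2, 13, 12, 0]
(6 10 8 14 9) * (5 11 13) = (5 11 13)(6 10 8 14 9) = [0, 1, 2, 3, 4, 11, 10, 7, 14, 6, 8, 13, 12, 5, 9]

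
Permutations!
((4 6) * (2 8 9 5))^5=((2 8 9 5)(4 6))^5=(2 8 9 5)(4 6)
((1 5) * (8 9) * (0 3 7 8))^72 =(0 7 9 3 8)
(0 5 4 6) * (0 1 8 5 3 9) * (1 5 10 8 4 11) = [3, 4, 2, 9, 6, 11, 5, 7, 10, 0, 8, 1] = (0 3 9)(1 4 6 5 11)(8 10)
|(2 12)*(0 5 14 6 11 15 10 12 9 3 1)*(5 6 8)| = 30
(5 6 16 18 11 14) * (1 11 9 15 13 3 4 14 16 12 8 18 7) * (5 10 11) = (1 5 6 12 8 18 9 15 13 3 4 14 10 11 16 7) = [0, 5, 2, 4, 14, 6, 12, 1, 18, 15, 11, 16, 8, 3, 10, 13, 7, 17, 9]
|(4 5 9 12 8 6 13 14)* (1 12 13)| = 20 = |(1 12 8 6)(4 5 9 13 14)|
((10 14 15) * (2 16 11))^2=((2 16 11)(10 14 15))^2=(2 11 16)(10 15 14)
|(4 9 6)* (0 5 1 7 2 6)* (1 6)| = |(0 5 6 4 9)(1 7 2)| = 15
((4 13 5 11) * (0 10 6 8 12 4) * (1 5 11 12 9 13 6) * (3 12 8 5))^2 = ((0 10 1 3 12 4 6 5 8 9 13 11))^2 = (0 1 12 6 8 13)(3 4 5 9 11 10)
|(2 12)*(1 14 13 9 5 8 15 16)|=|(1 14 13 9 5 8 15 16)(2 12)|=8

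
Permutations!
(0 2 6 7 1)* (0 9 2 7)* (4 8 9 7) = [4, 7, 6, 3, 8, 5, 0, 1, 9, 2] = (0 4 8 9 2 6)(1 7)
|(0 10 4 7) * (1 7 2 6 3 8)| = |(0 10 4 2 6 3 8 1 7)| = 9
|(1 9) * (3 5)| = 2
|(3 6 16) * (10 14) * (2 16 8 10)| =|(2 16 3 6 8 10 14)| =7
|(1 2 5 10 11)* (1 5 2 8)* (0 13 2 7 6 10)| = |(0 13 2 7 6 10 11 5)(1 8)| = 8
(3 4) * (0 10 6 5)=[10, 1, 2, 4, 3, 0, 5, 7, 8, 9, 6]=(0 10 6 5)(3 4)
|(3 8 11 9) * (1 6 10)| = 12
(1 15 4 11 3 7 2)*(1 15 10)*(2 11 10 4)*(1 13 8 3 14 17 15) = (1 4 10 13 8 3 7 11 14 17 15 2) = [0, 4, 1, 7, 10, 5, 6, 11, 3, 9, 13, 14, 12, 8, 17, 2, 16, 15]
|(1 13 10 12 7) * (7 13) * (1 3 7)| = |(3 7)(10 12 13)| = 6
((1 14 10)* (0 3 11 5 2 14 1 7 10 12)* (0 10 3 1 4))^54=(2 11 7 12)(3 10 14 5)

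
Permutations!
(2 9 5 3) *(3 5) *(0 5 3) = (0 5 3 2 9) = [5, 1, 9, 2, 4, 3, 6, 7, 8, 0]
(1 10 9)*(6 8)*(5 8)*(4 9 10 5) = [0, 5, 2, 3, 9, 8, 4, 7, 6, 1, 10] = (10)(1 5 8 6 4 9)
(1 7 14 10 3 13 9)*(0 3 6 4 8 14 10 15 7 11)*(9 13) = (0 3 9 1 11)(4 8 14 15 7 10 6) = [3, 11, 2, 9, 8, 5, 4, 10, 14, 1, 6, 0, 12, 13, 15, 7]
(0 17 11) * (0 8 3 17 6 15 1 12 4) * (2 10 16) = (0 6 15 1 12 4)(2 10 16)(3 17 11 8) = [6, 12, 10, 17, 0, 5, 15, 7, 3, 9, 16, 8, 4, 13, 14, 1, 2, 11]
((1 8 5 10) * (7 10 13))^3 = ((1 8 5 13 7 10))^3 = (1 13)(5 10)(7 8)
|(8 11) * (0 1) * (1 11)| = |(0 11 8 1)| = 4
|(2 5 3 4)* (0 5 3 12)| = |(0 5 12)(2 3 4)| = 3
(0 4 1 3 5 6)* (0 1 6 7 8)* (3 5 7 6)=[4, 5, 2, 7, 3, 6, 1, 8, 0]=(0 4 3 7 8)(1 5 6)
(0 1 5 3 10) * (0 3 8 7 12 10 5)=(0 1)(3 5 8 7 12 10)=[1, 0, 2, 5, 4, 8, 6, 12, 7, 9, 3, 11, 10]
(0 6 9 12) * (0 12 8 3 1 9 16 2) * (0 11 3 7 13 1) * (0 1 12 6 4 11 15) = [4, 9, 15, 1, 11, 5, 16, 13, 7, 8, 10, 3, 6, 12, 14, 0, 2] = (0 4 11 3 1 9 8 7 13 12 6 16 2 15)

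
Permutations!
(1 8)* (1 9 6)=(1 8 9 6)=[0, 8, 2, 3, 4, 5, 1, 7, 9, 6]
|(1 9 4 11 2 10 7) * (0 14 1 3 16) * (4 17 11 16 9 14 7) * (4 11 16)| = 6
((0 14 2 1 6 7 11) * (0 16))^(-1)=(0 16 11 7 6 1 2 14)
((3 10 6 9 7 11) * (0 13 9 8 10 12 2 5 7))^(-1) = (0 9 13)(2 12 3 11 7 5)(6 10 8)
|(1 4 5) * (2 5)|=|(1 4 2 5)|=4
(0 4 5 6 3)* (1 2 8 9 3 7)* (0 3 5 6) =(0 4 6 7 1 2 8 9 5) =[4, 2, 8, 3, 6, 0, 7, 1, 9, 5]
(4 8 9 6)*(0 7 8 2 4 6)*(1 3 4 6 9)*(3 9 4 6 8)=(0 7 3 6 4 2 8 1 9)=[7, 9, 8, 6, 2, 5, 4, 3, 1, 0]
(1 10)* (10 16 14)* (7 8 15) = (1 16 14 10)(7 8 15) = [0, 16, 2, 3, 4, 5, 6, 8, 15, 9, 1, 11, 12, 13, 10, 7, 14]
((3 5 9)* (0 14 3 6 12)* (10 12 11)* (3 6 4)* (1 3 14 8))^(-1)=(0 12 10 11 6 14 4 9 5 3 1 8)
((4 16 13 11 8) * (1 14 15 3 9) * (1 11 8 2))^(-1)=((1 14 15 3 9 11 2)(4 16 13 8))^(-1)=(1 2 11 9 3 15 14)(4 8 13 16)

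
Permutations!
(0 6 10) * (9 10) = [6, 1, 2, 3, 4, 5, 9, 7, 8, 10, 0] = (0 6 9 10)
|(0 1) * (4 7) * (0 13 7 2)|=6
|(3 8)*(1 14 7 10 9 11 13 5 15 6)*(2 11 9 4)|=22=|(1 14 7 10 4 2 11 13 5 15 6)(3 8)|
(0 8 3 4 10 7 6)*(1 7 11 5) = [8, 7, 2, 4, 10, 1, 0, 6, 3, 9, 11, 5] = (0 8 3 4 10 11 5 1 7 6)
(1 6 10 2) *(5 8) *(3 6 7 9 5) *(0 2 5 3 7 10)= (0 2 1 10 5 8 7 9 3 6)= [2, 10, 1, 6, 4, 8, 0, 9, 7, 3, 5]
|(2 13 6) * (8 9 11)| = 3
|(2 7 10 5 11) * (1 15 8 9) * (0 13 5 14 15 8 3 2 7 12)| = 33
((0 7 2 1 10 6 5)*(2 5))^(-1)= (0 5 7)(1 2 6 10)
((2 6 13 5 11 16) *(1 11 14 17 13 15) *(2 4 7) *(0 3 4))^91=((0 3 4 7 2 6 15 1 11 16)(5 14 17 13))^91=(0 3 4 7 2 6 15 1 11 16)(5 13 17 14)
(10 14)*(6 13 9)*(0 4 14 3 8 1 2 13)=[4, 2, 13, 8, 14, 5, 0, 7, 1, 6, 3, 11, 12, 9, 10]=(0 4 14 10 3 8 1 2 13 9 6)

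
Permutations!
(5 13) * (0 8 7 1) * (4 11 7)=(0 8 4 11 7 1)(5 13)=[8, 0, 2, 3, 11, 13, 6, 1, 4, 9, 10, 7, 12, 5]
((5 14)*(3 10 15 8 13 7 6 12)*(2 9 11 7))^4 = (2 6 15 9 12 8 11 3 13 7 10) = ((2 9 11 7 6 12 3 10 15 8 13)(5 14))^4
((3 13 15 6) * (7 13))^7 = (3 13 6 7 15)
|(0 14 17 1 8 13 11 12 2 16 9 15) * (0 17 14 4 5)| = 30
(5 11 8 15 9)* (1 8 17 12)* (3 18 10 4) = (1 8 15 9 5 11 17 12)(3 18 10 4) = [0, 8, 2, 18, 3, 11, 6, 7, 15, 5, 4, 17, 1, 13, 14, 9, 16, 12, 10]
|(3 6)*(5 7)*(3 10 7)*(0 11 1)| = |(0 11 1)(3 6 10 7 5)| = 15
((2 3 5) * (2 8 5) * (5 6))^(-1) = (2 3)(5 6 8)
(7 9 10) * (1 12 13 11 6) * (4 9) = (1 12 13 11 6)(4 9 10 7) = [0, 12, 2, 3, 9, 5, 1, 4, 8, 10, 7, 6, 13, 11]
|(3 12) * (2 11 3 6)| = |(2 11 3 12 6)| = 5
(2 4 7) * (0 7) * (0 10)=(0 7 2 4 10)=[7, 1, 4, 3, 10, 5, 6, 2, 8, 9, 0]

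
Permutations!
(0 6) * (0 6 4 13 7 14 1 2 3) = [4, 2, 3, 0, 13, 5, 6, 14, 8, 9, 10, 11, 12, 7, 1] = (0 4 13 7 14 1 2 3)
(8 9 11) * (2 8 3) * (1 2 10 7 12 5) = (1 2 8 9 11 3 10 7 12 5) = [0, 2, 8, 10, 4, 1, 6, 12, 9, 11, 7, 3, 5]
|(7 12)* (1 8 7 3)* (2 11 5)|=15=|(1 8 7 12 3)(2 11 5)|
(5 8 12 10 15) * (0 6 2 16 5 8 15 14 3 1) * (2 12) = [6, 0, 16, 1, 4, 15, 12, 7, 2, 9, 14, 11, 10, 13, 3, 8, 5] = (0 6 12 10 14 3 1)(2 16 5 15 8)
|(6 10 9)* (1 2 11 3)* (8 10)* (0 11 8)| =|(0 11 3 1 2 8 10 9 6)| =9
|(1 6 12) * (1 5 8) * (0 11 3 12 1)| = 6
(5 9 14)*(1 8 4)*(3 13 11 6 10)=(1 8 4)(3 13 11 6 10)(5 9 14)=[0, 8, 2, 13, 1, 9, 10, 7, 4, 14, 3, 6, 12, 11, 5]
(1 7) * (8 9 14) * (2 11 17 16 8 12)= (1 7)(2 11 17 16 8 9 14 12)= [0, 7, 11, 3, 4, 5, 6, 1, 9, 14, 10, 17, 2, 13, 12, 15, 8, 16]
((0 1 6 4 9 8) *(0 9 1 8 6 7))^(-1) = (0 7 1 4 6 9 8)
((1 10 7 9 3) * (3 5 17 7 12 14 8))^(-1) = (1 3 8 14 12 10)(5 9 7 17)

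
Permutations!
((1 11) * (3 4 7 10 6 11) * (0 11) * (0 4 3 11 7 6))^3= (1 11)(4 6)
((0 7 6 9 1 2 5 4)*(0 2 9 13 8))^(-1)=(0 8 13 6 7)(1 9)(2 4 5)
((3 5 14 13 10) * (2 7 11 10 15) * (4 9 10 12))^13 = (2 7 11 12 4 9 10 3 5 14 13 15)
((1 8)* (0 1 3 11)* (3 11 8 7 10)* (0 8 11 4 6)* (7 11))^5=((0 1 11 8 4 6)(3 7 10))^5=(0 6 4 8 11 1)(3 10 7)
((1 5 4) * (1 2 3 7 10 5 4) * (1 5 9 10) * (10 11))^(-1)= (1 7 3 2 4)(9 10 11)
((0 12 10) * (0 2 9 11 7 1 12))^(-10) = (1 9 12 11 10 7 2)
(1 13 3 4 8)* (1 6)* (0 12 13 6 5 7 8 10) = (0 12 13 3 4 10)(1 6)(5 7 8) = [12, 6, 2, 4, 10, 7, 1, 8, 5, 9, 0, 11, 13, 3]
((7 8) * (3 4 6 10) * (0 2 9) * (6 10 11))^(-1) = ((0 2 9)(3 4 10)(6 11)(7 8))^(-1) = (0 9 2)(3 10 4)(6 11)(7 8)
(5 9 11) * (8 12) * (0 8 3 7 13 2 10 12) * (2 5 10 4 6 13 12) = (0 8)(2 4 6 13 5 9 11 10)(3 7 12) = [8, 1, 4, 7, 6, 9, 13, 12, 0, 11, 2, 10, 3, 5]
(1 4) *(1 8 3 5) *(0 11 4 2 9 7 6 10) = [11, 2, 9, 5, 8, 1, 10, 6, 3, 7, 0, 4] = (0 11 4 8 3 5 1 2 9 7 6 10)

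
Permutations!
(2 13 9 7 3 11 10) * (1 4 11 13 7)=(1 4 11 10 2 7 3 13 9)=[0, 4, 7, 13, 11, 5, 6, 3, 8, 1, 2, 10, 12, 9]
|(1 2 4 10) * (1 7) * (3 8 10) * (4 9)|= 8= |(1 2 9 4 3 8 10 7)|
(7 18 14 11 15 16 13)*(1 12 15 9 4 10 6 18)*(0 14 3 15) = (0 14 11 9 4 10 6 18 3 15 16 13 7 1 12) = [14, 12, 2, 15, 10, 5, 18, 1, 8, 4, 6, 9, 0, 7, 11, 16, 13, 17, 3]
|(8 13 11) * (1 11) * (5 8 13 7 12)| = |(1 11 13)(5 8 7 12)| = 12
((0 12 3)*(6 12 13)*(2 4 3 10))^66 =((0 13 6 12 10 2 4 3))^66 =(0 6 10 4)(2 3 13 12)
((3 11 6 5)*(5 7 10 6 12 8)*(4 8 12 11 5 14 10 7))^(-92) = ((3 5)(4 8 14 10 6))^(-92) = (4 10 8 6 14)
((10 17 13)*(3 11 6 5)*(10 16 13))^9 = ((3 11 6 5)(10 17)(13 16))^9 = (3 11 6 5)(10 17)(13 16)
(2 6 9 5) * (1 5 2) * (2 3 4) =(1 5)(2 6 9 3 4) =[0, 5, 6, 4, 2, 1, 9, 7, 8, 3]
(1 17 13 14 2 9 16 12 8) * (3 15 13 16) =(1 17 16 12 8)(2 9 3 15 13 14) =[0, 17, 9, 15, 4, 5, 6, 7, 1, 3, 10, 11, 8, 14, 2, 13, 12, 16]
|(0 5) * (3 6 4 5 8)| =|(0 8 3 6 4 5)| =6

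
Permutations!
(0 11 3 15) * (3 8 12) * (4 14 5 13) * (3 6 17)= (0 11 8 12 6 17 3 15)(4 14 5 13)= [11, 1, 2, 15, 14, 13, 17, 7, 12, 9, 10, 8, 6, 4, 5, 0, 16, 3]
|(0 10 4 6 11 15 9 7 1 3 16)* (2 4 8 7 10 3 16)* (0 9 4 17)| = 12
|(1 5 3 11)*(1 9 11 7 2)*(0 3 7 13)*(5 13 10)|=8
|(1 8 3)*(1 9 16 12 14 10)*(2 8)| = |(1 2 8 3 9 16 12 14 10)| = 9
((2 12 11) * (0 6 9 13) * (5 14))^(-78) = ((0 6 9 13)(2 12 11)(5 14))^(-78) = (14)(0 9)(6 13)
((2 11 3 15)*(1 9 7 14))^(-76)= ((1 9 7 14)(2 11 3 15))^(-76)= (15)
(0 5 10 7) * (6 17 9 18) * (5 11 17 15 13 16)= [11, 1, 2, 3, 4, 10, 15, 0, 8, 18, 7, 17, 12, 16, 14, 13, 5, 9, 6]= (0 11 17 9 18 6 15 13 16 5 10 7)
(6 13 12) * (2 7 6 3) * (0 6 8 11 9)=[6, 1, 7, 2, 4, 5, 13, 8, 11, 0, 10, 9, 3, 12]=(0 6 13 12 3 2 7 8 11 9)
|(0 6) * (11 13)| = 2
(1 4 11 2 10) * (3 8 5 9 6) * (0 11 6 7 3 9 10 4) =[11, 0, 4, 8, 6, 10, 9, 3, 5, 7, 1, 2] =(0 11 2 4 6 9 7 3 8 5 10 1)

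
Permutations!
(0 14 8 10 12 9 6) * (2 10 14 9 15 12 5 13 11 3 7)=(0 9 6)(2 10 5 13 11 3 7)(8 14)(12 15)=[9, 1, 10, 7, 4, 13, 0, 2, 14, 6, 5, 3, 15, 11, 8, 12]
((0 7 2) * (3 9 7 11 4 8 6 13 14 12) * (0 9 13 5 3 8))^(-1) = ((0 11 4)(2 9 7)(3 13 14 12 8 6 5))^(-1) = (0 4 11)(2 7 9)(3 5 6 8 12 14 13)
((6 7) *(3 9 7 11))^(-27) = ((3 9 7 6 11))^(-27) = (3 6 9 11 7)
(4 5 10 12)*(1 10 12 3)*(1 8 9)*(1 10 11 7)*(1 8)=[0, 11, 2, 1, 5, 12, 6, 8, 9, 10, 3, 7, 4]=(1 11 7 8 9 10 3)(4 5 12)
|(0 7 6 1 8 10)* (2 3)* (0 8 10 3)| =8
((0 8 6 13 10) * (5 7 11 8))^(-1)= ((0 5 7 11 8 6 13 10))^(-1)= (0 10 13 6 8 11 7 5)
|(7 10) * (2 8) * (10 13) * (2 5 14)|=12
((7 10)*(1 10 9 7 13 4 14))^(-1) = ((1 10 13 4 14)(7 9))^(-1) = (1 14 4 13 10)(7 9)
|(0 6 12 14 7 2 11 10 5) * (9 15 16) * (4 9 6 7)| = |(0 7 2 11 10 5)(4 9 15 16 6 12 14)| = 42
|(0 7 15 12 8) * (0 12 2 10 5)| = 6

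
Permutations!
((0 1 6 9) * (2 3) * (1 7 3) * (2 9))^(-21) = (0 9 3 7) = ((0 7 3 9)(1 6 2))^(-21)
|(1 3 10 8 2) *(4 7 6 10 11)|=|(1 3 11 4 7 6 10 8 2)|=9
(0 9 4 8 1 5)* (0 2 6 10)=(0 9 4 8 1 5 2 6 10)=[9, 5, 6, 3, 8, 2, 10, 7, 1, 4, 0]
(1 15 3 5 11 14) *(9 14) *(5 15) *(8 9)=(1 5 11 8 9 14)(3 15)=[0, 5, 2, 15, 4, 11, 6, 7, 9, 14, 10, 8, 12, 13, 1, 3]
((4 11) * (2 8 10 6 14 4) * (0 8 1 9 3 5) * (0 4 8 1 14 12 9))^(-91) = ((0 1)(2 14 8 10 6 12 9 3 5 4 11))^(-91) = (0 1)(2 5 12 8 11 3 6 14 4 9 10)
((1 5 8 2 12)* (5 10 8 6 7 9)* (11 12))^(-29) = ((1 10 8 2 11 12)(5 6 7 9))^(-29) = (1 10 8 2 11 12)(5 9 7 6)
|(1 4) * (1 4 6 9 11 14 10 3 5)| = 8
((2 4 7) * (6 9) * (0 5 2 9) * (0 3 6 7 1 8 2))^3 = (0 5)(1 4 2 8)(3 6)(7 9)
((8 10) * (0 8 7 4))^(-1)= (0 4 7 10 8)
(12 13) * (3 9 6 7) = (3 9 6 7)(12 13) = [0, 1, 2, 9, 4, 5, 7, 3, 8, 6, 10, 11, 13, 12]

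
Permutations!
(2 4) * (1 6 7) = (1 6 7)(2 4) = [0, 6, 4, 3, 2, 5, 7, 1]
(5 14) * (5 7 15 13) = (5 14 7 15 13) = [0, 1, 2, 3, 4, 14, 6, 15, 8, 9, 10, 11, 12, 5, 7, 13]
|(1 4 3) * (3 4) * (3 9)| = |(1 9 3)| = 3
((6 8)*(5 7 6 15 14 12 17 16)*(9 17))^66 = (5 12 6 17 15)(7 9 8 16 14)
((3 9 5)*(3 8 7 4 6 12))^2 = (3 5 7 6)(4 12 9 8)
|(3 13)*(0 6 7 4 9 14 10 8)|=8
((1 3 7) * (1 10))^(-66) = ((1 3 7 10))^(-66) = (1 7)(3 10)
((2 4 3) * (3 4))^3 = ((4)(2 3))^3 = (4)(2 3)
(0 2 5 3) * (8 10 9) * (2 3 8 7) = (0 3)(2 5 8 10 9 7) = [3, 1, 5, 0, 4, 8, 6, 2, 10, 7, 9]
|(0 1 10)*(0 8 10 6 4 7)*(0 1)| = 4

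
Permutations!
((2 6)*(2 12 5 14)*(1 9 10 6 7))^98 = ((1 9 10 6 12 5 14 2 7))^98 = (1 7 2 14 5 12 6 10 9)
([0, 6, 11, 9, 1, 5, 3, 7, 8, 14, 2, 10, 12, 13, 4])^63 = (1 9)(3 4)(6 14)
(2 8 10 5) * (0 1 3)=(0 1 3)(2 8 10 5)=[1, 3, 8, 0, 4, 2, 6, 7, 10, 9, 5]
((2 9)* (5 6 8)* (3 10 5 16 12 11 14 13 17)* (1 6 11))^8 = (1 16 6 12 8)(3 10 5 11 14 13 17)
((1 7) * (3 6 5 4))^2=((1 7)(3 6 5 4))^2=(7)(3 5)(4 6)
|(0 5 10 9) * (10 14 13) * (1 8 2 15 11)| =|(0 5 14 13 10 9)(1 8 2 15 11)| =30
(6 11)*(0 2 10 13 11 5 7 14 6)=(0 2 10 13 11)(5 7 14 6)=[2, 1, 10, 3, 4, 7, 5, 14, 8, 9, 13, 0, 12, 11, 6]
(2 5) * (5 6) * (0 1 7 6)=(0 1 7 6 5 2)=[1, 7, 0, 3, 4, 2, 5, 6]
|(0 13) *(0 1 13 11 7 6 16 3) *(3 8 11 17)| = 30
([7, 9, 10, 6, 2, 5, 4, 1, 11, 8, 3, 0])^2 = [1, 8, 3, 4, 10, 5, 2, 9, 0, 11, 6, 7]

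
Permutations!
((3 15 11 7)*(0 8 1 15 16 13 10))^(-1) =((0 8 1 15 11 7 3 16 13 10))^(-1) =(0 10 13 16 3 7 11 15 1 8)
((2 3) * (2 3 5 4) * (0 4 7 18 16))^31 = (0 5 16 2 18 4 7)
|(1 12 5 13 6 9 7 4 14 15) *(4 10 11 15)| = 10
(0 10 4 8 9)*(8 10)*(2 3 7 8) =(0 2 3 7 8 9)(4 10) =[2, 1, 3, 7, 10, 5, 6, 8, 9, 0, 4]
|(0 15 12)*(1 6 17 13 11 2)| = 6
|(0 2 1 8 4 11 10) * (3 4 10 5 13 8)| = |(0 2 1 3 4 11 5 13 8 10)| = 10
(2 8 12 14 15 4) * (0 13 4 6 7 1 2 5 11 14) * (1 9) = (0 13 4 5 11 14 15 6 7 9 1 2 8 12) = [13, 2, 8, 3, 5, 11, 7, 9, 12, 1, 10, 14, 0, 4, 15, 6]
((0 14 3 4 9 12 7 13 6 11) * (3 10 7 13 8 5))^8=(0 9 7 6 3 14 12 8 11 4 10 13 5)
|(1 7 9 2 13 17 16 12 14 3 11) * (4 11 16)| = 8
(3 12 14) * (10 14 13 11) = [0, 1, 2, 12, 4, 5, 6, 7, 8, 9, 14, 10, 13, 11, 3] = (3 12 13 11 10 14)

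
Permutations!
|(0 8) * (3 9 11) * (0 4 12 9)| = |(0 8 4 12 9 11 3)| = 7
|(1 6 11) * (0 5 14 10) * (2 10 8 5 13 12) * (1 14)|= 30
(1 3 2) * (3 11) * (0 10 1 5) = (0 10 1 11 3 2 5) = [10, 11, 5, 2, 4, 0, 6, 7, 8, 9, 1, 3]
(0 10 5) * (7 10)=(0 7 10 5)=[7, 1, 2, 3, 4, 0, 6, 10, 8, 9, 5]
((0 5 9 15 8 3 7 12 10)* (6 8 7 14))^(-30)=((0 5 9 15 7 12 10)(3 14 6 8))^(-30)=(0 12 15 5 10 7 9)(3 6)(8 14)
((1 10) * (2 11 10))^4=((1 2 11 10))^4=(11)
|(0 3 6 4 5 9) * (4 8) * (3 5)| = |(0 5 9)(3 6 8 4)| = 12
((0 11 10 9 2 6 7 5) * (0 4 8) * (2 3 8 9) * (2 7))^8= (0 8 3 9 4 5 7 10 11)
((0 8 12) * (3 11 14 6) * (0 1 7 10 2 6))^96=(0 3 10 12 14 6 7 8 11 2 1)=((0 8 12 1 7 10 2 6 3 11 14))^96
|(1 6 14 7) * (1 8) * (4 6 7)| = 3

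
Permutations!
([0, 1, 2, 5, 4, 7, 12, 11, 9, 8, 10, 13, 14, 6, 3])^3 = [0, 1, 2, 11, 4, 13, 3, 6, 9, 8, 10, 12, 5, 14, 7]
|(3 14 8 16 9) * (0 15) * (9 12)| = 6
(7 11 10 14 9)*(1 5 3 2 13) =(1 5 3 2 13)(7 11 10 14 9) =[0, 5, 13, 2, 4, 3, 6, 11, 8, 7, 14, 10, 12, 1, 9]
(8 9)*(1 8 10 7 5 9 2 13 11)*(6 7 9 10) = (1 8 2 13 11)(5 10 9 6 7) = [0, 8, 13, 3, 4, 10, 7, 5, 2, 6, 9, 1, 12, 11]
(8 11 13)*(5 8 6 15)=(5 8 11 13 6 15)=[0, 1, 2, 3, 4, 8, 15, 7, 11, 9, 10, 13, 12, 6, 14, 5]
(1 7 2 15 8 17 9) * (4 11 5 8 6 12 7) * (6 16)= (1 4 11 5 8 17 9)(2 15 16 6 12 7)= [0, 4, 15, 3, 11, 8, 12, 2, 17, 1, 10, 5, 7, 13, 14, 16, 6, 9]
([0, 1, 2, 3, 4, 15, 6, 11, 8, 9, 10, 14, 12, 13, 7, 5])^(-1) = (5 15)(7 14 11)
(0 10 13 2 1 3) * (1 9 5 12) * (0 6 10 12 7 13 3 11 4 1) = (0 12)(1 11 4)(2 9 5 7 13)(3 6 10) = [12, 11, 9, 6, 1, 7, 10, 13, 8, 5, 3, 4, 0, 2]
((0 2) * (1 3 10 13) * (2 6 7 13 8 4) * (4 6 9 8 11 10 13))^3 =((0 9 8 6 7 4 2)(1 3 13)(10 11))^3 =(13)(0 6 2 8 4 9 7)(10 11)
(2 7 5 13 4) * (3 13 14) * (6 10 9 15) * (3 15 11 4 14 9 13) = (2 7 5 9 11 4)(6 10 13 14 15) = [0, 1, 7, 3, 2, 9, 10, 5, 8, 11, 13, 4, 12, 14, 15, 6]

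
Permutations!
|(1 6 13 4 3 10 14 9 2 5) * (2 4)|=|(1 6 13 2 5)(3 10 14 9 4)|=5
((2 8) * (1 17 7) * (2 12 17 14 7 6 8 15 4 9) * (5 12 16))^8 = (1 7 14)(5 17 8)(6 16 12)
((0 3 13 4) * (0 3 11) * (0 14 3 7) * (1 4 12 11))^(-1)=(0 7 4 1)(3 14 11 12 13)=((0 1 4 7)(3 13 12 11 14))^(-1)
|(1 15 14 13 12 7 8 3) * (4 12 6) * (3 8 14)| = 6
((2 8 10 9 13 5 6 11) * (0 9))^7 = (0 8 11 5 9 10 2 6 13)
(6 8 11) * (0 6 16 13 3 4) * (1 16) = [6, 16, 2, 4, 0, 5, 8, 7, 11, 9, 10, 1, 12, 3, 14, 15, 13] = (0 6 8 11 1 16 13 3 4)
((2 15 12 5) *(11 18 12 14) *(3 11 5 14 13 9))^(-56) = ((2 15 13 9 3 11 18 12 14 5))^(-56) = (2 3 14 13 18)(5 9 12 15 11)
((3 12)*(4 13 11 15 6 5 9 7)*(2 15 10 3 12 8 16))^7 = (2 13 15 11 6 10 5 3 9 8 7 16 4)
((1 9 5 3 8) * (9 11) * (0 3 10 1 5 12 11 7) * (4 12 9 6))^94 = (0 5 7 8 1 3 10)(4 11)(6 12)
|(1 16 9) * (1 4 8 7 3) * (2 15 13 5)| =|(1 16 9 4 8 7 3)(2 15 13 5)| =28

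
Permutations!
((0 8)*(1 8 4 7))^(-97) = (0 1 4 8 7)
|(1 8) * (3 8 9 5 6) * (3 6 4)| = |(1 9 5 4 3 8)| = 6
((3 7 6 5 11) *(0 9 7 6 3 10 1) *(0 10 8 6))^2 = ((0 9 7 3)(1 10)(5 11 8 6))^2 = (0 7)(3 9)(5 8)(6 11)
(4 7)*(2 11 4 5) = [0, 1, 11, 3, 7, 2, 6, 5, 8, 9, 10, 4] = (2 11 4 7 5)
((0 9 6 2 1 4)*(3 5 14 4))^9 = ((0 9 6 2 1 3 5 14 4))^9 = (14)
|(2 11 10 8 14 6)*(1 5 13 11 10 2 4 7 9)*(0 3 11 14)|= |(0 3 11 2 10 8)(1 5 13 14 6 4 7 9)|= 24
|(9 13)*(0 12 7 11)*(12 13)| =6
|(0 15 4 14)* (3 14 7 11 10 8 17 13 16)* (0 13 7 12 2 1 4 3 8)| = 44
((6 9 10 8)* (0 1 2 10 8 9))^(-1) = ((0 1 2 10 9 8 6))^(-1) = (0 6 8 9 10 2 1)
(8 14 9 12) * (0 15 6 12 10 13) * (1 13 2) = (0 15 6 12 8 14 9 10 2 1 13) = [15, 13, 1, 3, 4, 5, 12, 7, 14, 10, 2, 11, 8, 0, 9, 6]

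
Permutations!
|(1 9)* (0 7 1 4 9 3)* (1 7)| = 6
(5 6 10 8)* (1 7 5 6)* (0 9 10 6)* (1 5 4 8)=(0 9 10 1 7 4 8)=[9, 7, 2, 3, 8, 5, 6, 4, 0, 10, 1]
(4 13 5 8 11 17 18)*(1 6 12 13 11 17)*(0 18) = (0 18 4 11 1 6 12 13 5 8 17) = [18, 6, 2, 3, 11, 8, 12, 7, 17, 9, 10, 1, 13, 5, 14, 15, 16, 0, 4]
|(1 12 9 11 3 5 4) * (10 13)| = |(1 12 9 11 3 5 4)(10 13)| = 14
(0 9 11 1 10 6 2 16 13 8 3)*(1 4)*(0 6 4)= (0 9 11)(1 10 4)(2 16 13 8 3 6)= [9, 10, 16, 6, 1, 5, 2, 7, 3, 11, 4, 0, 12, 8, 14, 15, 13]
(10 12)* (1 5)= [0, 5, 2, 3, 4, 1, 6, 7, 8, 9, 12, 11, 10]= (1 5)(10 12)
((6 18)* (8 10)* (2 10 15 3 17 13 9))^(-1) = (2 9 13 17 3 15 8 10)(6 18)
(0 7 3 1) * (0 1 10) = (0 7 3 10) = [7, 1, 2, 10, 4, 5, 6, 3, 8, 9, 0]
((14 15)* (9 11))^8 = (15)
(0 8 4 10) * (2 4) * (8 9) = [9, 1, 4, 3, 10, 5, 6, 7, 2, 8, 0] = (0 9 8 2 4 10)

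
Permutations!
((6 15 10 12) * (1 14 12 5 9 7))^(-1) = ((1 14 12 6 15 10 5 9 7))^(-1) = (1 7 9 5 10 15 6 12 14)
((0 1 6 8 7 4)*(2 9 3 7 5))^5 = (0 2)(1 9)(3 6)(4 5)(7 8)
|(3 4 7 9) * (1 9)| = 5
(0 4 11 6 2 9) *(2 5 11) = (0 4 2 9)(5 11 6) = [4, 1, 9, 3, 2, 11, 5, 7, 8, 0, 10, 6]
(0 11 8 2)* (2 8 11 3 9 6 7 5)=(11)(0 3 9 6 7 5 2)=[3, 1, 0, 9, 4, 2, 7, 5, 8, 6, 10, 11]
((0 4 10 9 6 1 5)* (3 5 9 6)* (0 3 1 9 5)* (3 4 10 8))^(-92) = ((0 10 6 9 1 5 4 8 3))^(-92) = (0 8 5 9 10 3 4 1 6)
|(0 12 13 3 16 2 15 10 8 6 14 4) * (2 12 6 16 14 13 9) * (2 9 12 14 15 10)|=11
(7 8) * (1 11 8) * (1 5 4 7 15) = (1 11 8 15)(4 7 5) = [0, 11, 2, 3, 7, 4, 6, 5, 15, 9, 10, 8, 12, 13, 14, 1]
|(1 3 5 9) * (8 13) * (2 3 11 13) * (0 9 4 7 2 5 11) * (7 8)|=|(0 9 1)(2 3 11 13 7)(4 8 5)|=15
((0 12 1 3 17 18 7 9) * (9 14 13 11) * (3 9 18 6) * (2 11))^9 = (0 12 1 9)(2 7)(11 14)(13 18)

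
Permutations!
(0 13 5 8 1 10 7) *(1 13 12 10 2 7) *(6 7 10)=[12, 2, 10, 3, 4, 8, 7, 0, 13, 9, 1, 11, 6, 5]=(0 12 6 7)(1 2 10)(5 8 13)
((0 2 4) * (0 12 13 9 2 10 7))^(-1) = (0 7 10)(2 9 13 12 4)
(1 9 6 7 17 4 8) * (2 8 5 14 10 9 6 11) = (1 6 7 17 4 5 14 10 9 11 2 8) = [0, 6, 8, 3, 5, 14, 7, 17, 1, 11, 9, 2, 12, 13, 10, 15, 16, 4]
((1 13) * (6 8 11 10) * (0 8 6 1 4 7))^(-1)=(0 7 4 13 1 10 11 8)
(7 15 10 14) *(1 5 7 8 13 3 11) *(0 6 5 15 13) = [6, 15, 2, 11, 4, 7, 5, 13, 0, 9, 14, 1, 12, 3, 8, 10] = (0 6 5 7 13 3 11 1 15 10 14 8)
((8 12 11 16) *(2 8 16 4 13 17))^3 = (2 11 17 12 13 8 4)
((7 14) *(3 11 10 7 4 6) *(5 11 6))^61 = (3 6)(4 5 11 10 7 14)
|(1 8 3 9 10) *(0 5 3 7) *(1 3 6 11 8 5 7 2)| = |(0 7)(1 5 6 11 8 2)(3 9 10)| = 6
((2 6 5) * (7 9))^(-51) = ((2 6 5)(7 9))^(-51) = (7 9)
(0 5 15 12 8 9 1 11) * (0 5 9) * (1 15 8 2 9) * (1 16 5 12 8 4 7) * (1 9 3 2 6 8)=(0 16 5 4 7 9 15 1 11 12 6 8)(2 3)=[16, 11, 3, 2, 7, 4, 8, 9, 0, 15, 10, 12, 6, 13, 14, 1, 5]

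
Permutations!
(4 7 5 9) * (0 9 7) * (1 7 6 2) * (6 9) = (0 6 2 1 7 5 9 4) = [6, 7, 1, 3, 0, 9, 2, 5, 8, 4]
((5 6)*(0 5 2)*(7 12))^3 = ((0 5 6 2)(7 12))^3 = (0 2 6 5)(7 12)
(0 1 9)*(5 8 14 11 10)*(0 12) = (0 1 9 12)(5 8 14 11 10) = [1, 9, 2, 3, 4, 8, 6, 7, 14, 12, 5, 10, 0, 13, 11]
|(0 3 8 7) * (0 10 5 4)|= |(0 3 8 7 10 5 4)|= 7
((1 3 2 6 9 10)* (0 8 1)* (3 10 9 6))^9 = ((0 8 1 10)(2 3))^9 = (0 8 1 10)(2 3)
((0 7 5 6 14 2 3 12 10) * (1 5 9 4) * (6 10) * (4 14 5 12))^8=((0 7 9 14 2 3 4 1 12 6 5 10))^8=(0 12 2)(1 14 10)(3 7 6)(4 9 5)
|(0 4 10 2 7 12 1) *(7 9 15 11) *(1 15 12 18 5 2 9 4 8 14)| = 20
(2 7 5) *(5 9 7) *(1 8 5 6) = [0, 8, 6, 3, 4, 2, 1, 9, 5, 7] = (1 8 5 2 6)(7 9)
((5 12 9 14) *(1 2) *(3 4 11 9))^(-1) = (1 2)(3 12 5 14 9 11 4)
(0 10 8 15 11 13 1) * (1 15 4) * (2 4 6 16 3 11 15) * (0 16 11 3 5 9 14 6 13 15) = (0 10 8 13 2 4 1 16 5 9 14 6 11 15) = [10, 16, 4, 3, 1, 9, 11, 7, 13, 14, 8, 15, 12, 2, 6, 0, 5]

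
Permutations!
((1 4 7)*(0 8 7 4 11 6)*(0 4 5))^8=(11)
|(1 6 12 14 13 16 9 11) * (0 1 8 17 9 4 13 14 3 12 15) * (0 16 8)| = |(0 1 6 15 16 4 13 8 17 9 11)(3 12)| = 22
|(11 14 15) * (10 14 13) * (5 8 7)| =15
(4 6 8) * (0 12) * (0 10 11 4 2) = [12, 1, 0, 3, 6, 5, 8, 7, 2, 9, 11, 4, 10] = (0 12 10 11 4 6 8 2)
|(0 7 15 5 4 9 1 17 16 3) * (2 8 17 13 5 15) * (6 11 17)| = |(0 7 2 8 6 11 17 16 3)(1 13 5 4 9)| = 45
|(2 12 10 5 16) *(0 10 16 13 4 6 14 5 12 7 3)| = |(0 10 12 16 2 7 3)(4 6 14 5 13)| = 35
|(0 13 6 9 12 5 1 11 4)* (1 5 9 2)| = 14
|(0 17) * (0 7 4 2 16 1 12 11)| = |(0 17 7 4 2 16 1 12 11)| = 9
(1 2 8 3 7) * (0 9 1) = (0 9 1 2 8 3 7) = [9, 2, 8, 7, 4, 5, 6, 0, 3, 1]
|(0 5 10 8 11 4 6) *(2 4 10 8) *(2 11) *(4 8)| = 4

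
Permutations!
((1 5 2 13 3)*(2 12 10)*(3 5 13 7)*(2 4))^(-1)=((1 13 5 12 10 4 2 7 3))^(-1)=(1 3 7 2 4 10 12 5 13)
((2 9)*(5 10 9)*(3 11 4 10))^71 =(2 5 3 11 4 10 9) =((2 5 3 11 4 10 9))^71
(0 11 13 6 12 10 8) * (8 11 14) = (0 14 8)(6 12 10 11 13) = [14, 1, 2, 3, 4, 5, 12, 7, 0, 9, 11, 13, 10, 6, 8]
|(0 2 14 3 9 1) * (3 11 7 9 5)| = |(0 2 14 11 7 9 1)(3 5)| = 14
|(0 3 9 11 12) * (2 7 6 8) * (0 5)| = |(0 3 9 11 12 5)(2 7 6 8)| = 12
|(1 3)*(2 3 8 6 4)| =6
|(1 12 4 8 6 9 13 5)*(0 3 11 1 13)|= 18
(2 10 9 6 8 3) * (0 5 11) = (0 5 11)(2 10 9 6 8 3) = [5, 1, 10, 2, 4, 11, 8, 7, 3, 6, 9, 0]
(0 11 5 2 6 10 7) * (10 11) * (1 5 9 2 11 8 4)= (0 10 7)(1 5 11 9 2 6 8 4)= [10, 5, 6, 3, 1, 11, 8, 0, 4, 2, 7, 9]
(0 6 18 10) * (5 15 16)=(0 6 18 10)(5 15 16)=[6, 1, 2, 3, 4, 15, 18, 7, 8, 9, 0, 11, 12, 13, 14, 16, 5, 17, 10]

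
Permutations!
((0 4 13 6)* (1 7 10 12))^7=(0 6 13 4)(1 12 10 7)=((0 4 13 6)(1 7 10 12))^7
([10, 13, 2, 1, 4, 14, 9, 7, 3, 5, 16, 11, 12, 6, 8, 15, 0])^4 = (0 10 16)(1 5)(3 9)(6 8)(13 14)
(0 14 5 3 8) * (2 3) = (0 14 5 2 3 8) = [14, 1, 3, 8, 4, 2, 6, 7, 0, 9, 10, 11, 12, 13, 5]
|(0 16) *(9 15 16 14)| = |(0 14 9 15 16)| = 5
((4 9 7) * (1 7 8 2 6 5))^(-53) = (1 9 6 7 8 5 4 2)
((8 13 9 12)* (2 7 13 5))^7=((2 7 13 9 12 8 5))^7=(13)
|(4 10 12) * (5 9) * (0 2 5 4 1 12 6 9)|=12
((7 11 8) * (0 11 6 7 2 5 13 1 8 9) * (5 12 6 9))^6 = (0 2 11 12 5 6 13 7 1 9 8)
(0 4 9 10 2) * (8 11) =[4, 1, 0, 3, 9, 5, 6, 7, 11, 10, 2, 8] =(0 4 9 10 2)(8 11)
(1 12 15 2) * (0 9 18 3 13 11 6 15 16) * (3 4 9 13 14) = (0 13 11 6 15 2 1 12 16)(3 14)(4 9 18) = [13, 12, 1, 14, 9, 5, 15, 7, 8, 18, 10, 6, 16, 11, 3, 2, 0, 17, 4]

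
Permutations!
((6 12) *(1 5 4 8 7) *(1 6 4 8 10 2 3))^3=(1 7 4 3 8 12 2 5 6 10)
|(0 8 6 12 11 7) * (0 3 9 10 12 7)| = 9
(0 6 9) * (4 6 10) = [10, 1, 2, 3, 6, 5, 9, 7, 8, 0, 4] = (0 10 4 6 9)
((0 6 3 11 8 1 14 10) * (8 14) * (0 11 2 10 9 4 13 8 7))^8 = ((0 6 3 2 10 11 14 9 4 13 8 1 7))^8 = (0 4 2 1 14 6 13 10 7 9 3 8 11)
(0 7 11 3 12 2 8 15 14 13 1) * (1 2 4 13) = (0 7 11 3 12 4 13 2 8 15 14 1) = [7, 0, 8, 12, 13, 5, 6, 11, 15, 9, 10, 3, 4, 2, 1, 14]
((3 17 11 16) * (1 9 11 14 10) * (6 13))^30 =((1 9 11 16 3 17 14 10)(6 13))^30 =(1 14 3 11)(9 10 17 16)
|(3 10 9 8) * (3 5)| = 5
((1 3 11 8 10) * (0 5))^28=((0 5)(1 3 11 8 10))^28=(1 8 3 10 11)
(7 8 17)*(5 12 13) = (5 12 13)(7 8 17) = [0, 1, 2, 3, 4, 12, 6, 8, 17, 9, 10, 11, 13, 5, 14, 15, 16, 7]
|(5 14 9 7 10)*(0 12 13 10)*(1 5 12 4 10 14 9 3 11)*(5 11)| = |(0 4 10 12 13 14 3 5 9 7)(1 11)| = 10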